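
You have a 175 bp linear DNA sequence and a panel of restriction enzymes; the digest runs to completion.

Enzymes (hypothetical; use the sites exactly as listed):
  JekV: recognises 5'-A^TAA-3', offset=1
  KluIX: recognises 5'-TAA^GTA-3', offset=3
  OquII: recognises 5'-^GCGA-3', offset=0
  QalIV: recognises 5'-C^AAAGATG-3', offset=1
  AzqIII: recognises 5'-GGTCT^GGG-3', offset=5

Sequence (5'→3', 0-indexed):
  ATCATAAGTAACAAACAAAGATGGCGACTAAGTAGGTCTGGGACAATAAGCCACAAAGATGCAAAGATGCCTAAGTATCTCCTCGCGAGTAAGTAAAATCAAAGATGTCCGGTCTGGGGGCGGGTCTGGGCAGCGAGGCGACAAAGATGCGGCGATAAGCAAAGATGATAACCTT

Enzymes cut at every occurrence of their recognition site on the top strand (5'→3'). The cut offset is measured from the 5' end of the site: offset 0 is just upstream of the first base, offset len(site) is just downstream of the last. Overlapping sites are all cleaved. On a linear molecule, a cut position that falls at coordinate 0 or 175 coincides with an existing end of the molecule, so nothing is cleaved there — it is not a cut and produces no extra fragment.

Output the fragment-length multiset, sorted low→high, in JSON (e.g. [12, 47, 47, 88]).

[3,4,4,5,5,5,5,7,7,7,8,8,8,8,8,8,8,9,9,10,12,12,15]

Scan for sites:
  JekV (ATAA, off=1): starts [3, 45, 154, 167] → cuts [4, 46, 155, 168]
  KluIX (TAAGTA, off=3): starts [4, 28, 71, 89] → cuts [7, 31, 74, 92]
  OquII (GCGA, off=0): starts [23, 84, 132, 137, 151] → cuts [23, 84, 132, 137, 151]
  QalIV (CAAAGATG, off=1): starts [15, 53, 61, 99, 141, 159] → cuts [16, 54, 62, 100, 142, 160]
  AzqIII (GGTCTGGG, off=5): starts [34, 110, 122] → cuts [39, 115, 127]

All cut coordinates (distinct, sorted): [4, 7, 16, 23, 31, 39, 46, 54, 62, 74, 84, 92, 100, 115, 127, 132, 137, 142, 151, 155, 160, 168]

Fragment lengths:
  [0,4): 4 bp
  [4,7): 3 bp
  [7,16): 9 bp
  [16,23): 7 bp
  [23,31): 8 bp
  [31,39): 8 bp
  [39,46): 7 bp
  [46,54): 8 bp
  [54,62): 8 bp
  [62,74): 12 bp
  [74,84): 10 bp
  [84,92): 8 bp
  [92,100): 8 bp
  [100,115): 15 bp
  [115,127): 12 bp
  [127,132): 5 bp
  [132,137): 5 bp
  [137,142): 5 bp
  [142,151): 9 bp
  [151,155): 4 bp
  [155,160): 5 bp
  [160,168): 8 bp
  [168,175): 7 bp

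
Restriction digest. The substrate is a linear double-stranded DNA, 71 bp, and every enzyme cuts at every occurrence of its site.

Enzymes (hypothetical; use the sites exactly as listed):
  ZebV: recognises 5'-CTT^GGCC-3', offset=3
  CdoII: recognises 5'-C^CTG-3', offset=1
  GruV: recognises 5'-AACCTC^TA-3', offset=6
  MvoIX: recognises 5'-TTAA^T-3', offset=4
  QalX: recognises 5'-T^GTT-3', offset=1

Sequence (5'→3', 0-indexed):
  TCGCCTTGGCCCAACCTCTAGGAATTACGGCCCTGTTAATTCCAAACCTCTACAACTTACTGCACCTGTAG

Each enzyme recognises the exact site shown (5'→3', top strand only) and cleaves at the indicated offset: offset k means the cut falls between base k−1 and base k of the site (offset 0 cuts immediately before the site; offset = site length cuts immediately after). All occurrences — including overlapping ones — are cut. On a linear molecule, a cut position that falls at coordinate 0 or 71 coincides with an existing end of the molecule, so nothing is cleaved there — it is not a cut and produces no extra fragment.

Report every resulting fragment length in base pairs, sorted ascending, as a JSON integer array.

Site scan:
  ZebV (CTTGGCC, off=3): starts [4] → cuts [7]
  CdoII (CCTG, off=1): starts [31, 64] → cuts [32, 65]
  GruV (AACCTCTA, off=6): starts [12, 44] → cuts [18, 50]
  MvoIX (TTAAT, off=4): starts [35] → cuts [39]
  QalX (TGTT, off=1): starts [33] → cuts [34]

Pooled cuts: [7, 18, 32, 34, 39, 50, 65]

Fragments:
  [0,7): 7 bp
  [7,18): 11 bp
  [18,32): 14 bp
  [32,34): 2 bp
  [34,39): 5 bp
  [39,50): 11 bp
  [50,65): 15 bp
  [65,71): 6 bp

[2,5,6,7,11,11,14,15]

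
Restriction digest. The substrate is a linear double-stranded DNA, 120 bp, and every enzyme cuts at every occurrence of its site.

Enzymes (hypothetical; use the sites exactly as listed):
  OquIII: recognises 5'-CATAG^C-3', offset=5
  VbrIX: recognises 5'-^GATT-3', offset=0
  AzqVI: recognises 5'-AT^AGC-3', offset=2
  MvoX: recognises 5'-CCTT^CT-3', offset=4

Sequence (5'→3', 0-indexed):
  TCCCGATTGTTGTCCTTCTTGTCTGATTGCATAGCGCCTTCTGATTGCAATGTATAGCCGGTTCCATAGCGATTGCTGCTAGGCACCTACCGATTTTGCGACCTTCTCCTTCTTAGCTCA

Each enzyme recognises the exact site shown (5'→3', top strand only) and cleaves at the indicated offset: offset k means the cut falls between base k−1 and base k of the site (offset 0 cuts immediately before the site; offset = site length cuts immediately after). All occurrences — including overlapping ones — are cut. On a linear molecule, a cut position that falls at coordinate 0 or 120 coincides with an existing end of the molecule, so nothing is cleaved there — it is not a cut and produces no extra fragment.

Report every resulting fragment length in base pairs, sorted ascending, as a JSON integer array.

[1,2,2,2,4,6,6,7,8,9,12,13,13,14,21]

Site scan:
  OquIII CATAGC/5: at [29, 64] ⇒ [34, 69]
  VbrIX GATT/0: at [4, 24, 42, 70, 91] ⇒ [4, 24, 42, 70, 91]
  AzqVI ATAGC/2: at [30, 53, 65] ⇒ [32, 55, 67]
  MvoX CCTTCT/4: at [13, 36, 101, 107] ⇒ [17, 40, 105, 111]

Pooled cuts: [4, 17, 24, 32, 34, 40, 42, 55, 67, 69, 70, 91, 105, 111]

Fragment lengths:
  [0,4): 4 bp
  [4,17): 13 bp
  [17,24): 7 bp
  [24,32): 8 bp
  [32,34): 2 bp
  [34,40): 6 bp
  [40,42): 2 bp
  [42,55): 13 bp
  [55,67): 12 bp
  [67,69): 2 bp
  [69,70): 1 bp
  [70,91): 21 bp
  [91,105): 14 bp
  [105,111): 6 bp
  [111,120): 9 bp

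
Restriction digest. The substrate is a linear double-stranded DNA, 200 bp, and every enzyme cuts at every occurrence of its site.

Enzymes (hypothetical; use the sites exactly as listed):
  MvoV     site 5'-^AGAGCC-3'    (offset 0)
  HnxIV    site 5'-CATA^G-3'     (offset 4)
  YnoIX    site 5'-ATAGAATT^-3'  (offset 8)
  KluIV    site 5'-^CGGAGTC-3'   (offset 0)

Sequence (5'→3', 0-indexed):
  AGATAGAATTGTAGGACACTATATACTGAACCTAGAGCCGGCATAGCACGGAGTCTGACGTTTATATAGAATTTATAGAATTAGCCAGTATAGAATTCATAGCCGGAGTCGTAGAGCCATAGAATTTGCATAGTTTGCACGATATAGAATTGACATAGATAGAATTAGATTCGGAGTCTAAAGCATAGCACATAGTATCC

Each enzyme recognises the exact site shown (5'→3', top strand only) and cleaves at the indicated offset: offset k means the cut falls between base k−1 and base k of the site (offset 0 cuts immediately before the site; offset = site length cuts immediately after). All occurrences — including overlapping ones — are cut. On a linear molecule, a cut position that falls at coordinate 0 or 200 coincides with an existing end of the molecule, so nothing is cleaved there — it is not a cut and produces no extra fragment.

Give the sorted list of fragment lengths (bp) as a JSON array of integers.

Per-enzyme occurrences:
  MvoV AGAGCC/0: at [33, 112] ⇒ [33, 112]
  HnxIV CATAG/4: at [41, 97, 117, 128, 153, 183, 190] ⇒ [45, 101, 121, 132, 157, 187, 194]
  YnoIX ATAGAATT/8: at [2, 65, 74, 89, 118, 143, 158] ⇒ [10, 73, 82, 97, 126, 151, 166]
  KluIV CGGAGTC/0: at [48, 103, 171] ⇒ [48, 103, 171]

Pooled cuts: [10, 33, 45, 48, 73, 82, 97, 101, 103, 112, 121, 126, 132, 151, 157, 166, 171, 187, 194]

Fragments:
  [0,10): 10 bp
  [10,33): 23 bp
  [33,45): 12 bp
  [45,48): 3 bp
  [48,73): 25 bp
  [73,82): 9 bp
  [82,97): 15 bp
  [97,101): 4 bp
  [101,103): 2 bp
  [103,112): 9 bp
  [112,121): 9 bp
  [121,126): 5 bp
  [126,132): 6 bp
  [132,151): 19 bp
  [151,157): 6 bp
  [157,166): 9 bp
  [166,171): 5 bp
  [171,187): 16 bp
  [187,194): 7 bp
  [194,200): 6 bp

[2,3,4,5,5,6,6,6,7,9,9,9,9,10,12,15,16,19,23,25]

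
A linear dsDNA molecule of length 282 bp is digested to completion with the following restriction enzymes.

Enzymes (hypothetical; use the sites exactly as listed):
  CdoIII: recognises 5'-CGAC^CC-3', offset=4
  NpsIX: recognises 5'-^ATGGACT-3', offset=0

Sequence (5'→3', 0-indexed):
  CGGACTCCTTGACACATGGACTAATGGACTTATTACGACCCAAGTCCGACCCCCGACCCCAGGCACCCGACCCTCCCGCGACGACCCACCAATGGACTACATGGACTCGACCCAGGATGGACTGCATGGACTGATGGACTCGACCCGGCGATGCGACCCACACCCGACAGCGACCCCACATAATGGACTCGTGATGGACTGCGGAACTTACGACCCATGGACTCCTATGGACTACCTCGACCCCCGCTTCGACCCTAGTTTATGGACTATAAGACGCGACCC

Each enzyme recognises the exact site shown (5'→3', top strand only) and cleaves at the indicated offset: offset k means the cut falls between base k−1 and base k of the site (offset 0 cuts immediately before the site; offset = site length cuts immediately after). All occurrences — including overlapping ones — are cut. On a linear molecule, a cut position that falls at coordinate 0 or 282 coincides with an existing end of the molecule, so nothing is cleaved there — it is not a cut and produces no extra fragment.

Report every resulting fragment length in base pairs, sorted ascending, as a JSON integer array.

[2,2,5,6,7,8,8,8,8,9,9,10,11,11,11,11,12,13,14,14,15,15,16,17,19,21]

Per-enzyme occurrences:
  CdoIII (CGACCC, off=4): starts [35, 46, 53, 67, 81, 107, 140, 153, 170, 210, 237, 249, 276] → cuts [39, 50, 57, 71, 85, 111, 144, 157, 174, 214, 241, 253, 280]
  NpsIX (ATGGACT, off=0): starts [15, 23, 91, 100, 116, 125, 133, 182, 193, 216, 226, 261] → cuts [15, 23, 91, 100, 116, 125, 133, 182, 193, 216, 226, 261]

Pooled cuts: [15, 23, 39, 50, 57, 71, 85, 91, 100, 111, 116, 125, 133, 144, 157, 174, 182, 193, 214, 216, 226, 241, 253, 261, 280]

Fragments:
  [0,15): 15 bp
  [15,23): 8 bp
  [23,39): 16 bp
  [39,50): 11 bp
  [50,57): 7 bp
  [57,71): 14 bp
  [71,85): 14 bp
  [85,91): 6 bp
  [91,100): 9 bp
  [100,111): 11 bp
  [111,116): 5 bp
  [116,125): 9 bp
  [125,133): 8 bp
  [133,144): 11 bp
  [144,157): 13 bp
  [157,174): 17 bp
  [174,182): 8 bp
  [182,193): 11 bp
  [193,214): 21 bp
  [214,216): 2 bp
  [216,226): 10 bp
  [226,241): 15 bp
  [241,253): 12 bp
  [253,261): 8 bp
  [261,280): 19 bp
  [280,282): 2 bp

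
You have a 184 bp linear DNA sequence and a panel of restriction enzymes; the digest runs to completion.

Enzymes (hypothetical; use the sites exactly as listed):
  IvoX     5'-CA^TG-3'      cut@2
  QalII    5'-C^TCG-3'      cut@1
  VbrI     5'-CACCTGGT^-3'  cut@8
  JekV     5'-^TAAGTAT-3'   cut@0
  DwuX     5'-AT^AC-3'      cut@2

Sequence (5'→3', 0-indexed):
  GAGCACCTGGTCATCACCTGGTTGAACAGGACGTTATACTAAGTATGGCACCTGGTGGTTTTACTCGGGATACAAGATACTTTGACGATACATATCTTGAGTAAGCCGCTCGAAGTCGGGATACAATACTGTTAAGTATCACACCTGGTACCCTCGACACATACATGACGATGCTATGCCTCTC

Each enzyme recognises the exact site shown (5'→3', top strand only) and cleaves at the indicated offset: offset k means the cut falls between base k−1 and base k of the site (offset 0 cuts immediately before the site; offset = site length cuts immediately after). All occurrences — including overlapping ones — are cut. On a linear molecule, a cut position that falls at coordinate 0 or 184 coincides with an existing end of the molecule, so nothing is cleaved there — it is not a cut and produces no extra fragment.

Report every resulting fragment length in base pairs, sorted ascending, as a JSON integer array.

[2,3,4,5,5,7,7,8,9,11,11,11,13,15,17,17,19,20]

Site scan:
  IvoX CATG/2: at [163] ⇒ [165]
  QalII CTCG/1: at [63, 108, 152] ⇒ [64, 109, 153]
  VbrI CACCTGGT/8: at [3, 14, 48, 141] ⇒ [11, 22, 56, 149]
  JekV TAAGTAT/0: at [39, 132] ⇒ [39, 132]
  DwuX ATAC/2: at [35, 69, 76, 87, 120, 125, 160] ⇒ [37, 71, 78, 89, 122, 127, 162]

All cut coordinates (distinct, sorted): [11, 22, 37, 39, 56, 64, 71, 78, 89, 109, 122, 127, 132, 149, 153, 162, 165]

Fragments:
  [0,11): 11 bp
  [11,22): 11 bp
  [22,37): 15 bp
  [37,39): 2 bp
  [39,56): 17 bp
  [56,64): 8 bp
  [64,71): 7 bp
  [71,78): 7 bp
  [78,89): 11 bp
  [89,109): 20 bp
  [109,122): 13 bp
  [122,127): 5 bp
  [127,132): 5 bp
  [132,149): 17 bp
  [149,153): 4 bp
  [153,162): 9 bp
  [162,165): 3 bp
  [165,184): 19 bp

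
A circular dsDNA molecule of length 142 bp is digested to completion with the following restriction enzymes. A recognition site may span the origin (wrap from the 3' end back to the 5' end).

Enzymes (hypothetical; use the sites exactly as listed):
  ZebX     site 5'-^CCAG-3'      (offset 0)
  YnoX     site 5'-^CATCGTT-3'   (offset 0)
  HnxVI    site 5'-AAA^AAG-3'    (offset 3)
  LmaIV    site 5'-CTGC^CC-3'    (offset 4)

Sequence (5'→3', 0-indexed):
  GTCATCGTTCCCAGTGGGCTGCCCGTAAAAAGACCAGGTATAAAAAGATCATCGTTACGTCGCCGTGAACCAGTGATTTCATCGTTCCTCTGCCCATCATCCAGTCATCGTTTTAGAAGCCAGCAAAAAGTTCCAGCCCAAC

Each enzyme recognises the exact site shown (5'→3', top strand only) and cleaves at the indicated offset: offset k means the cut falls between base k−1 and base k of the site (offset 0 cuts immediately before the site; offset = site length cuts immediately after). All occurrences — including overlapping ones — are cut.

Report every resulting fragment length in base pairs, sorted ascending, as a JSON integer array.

[4,5,5,5,7,7,8,8,10,11,12,12,14,14,20]

Per-enzyme occurrences:
  ZebX CCAG/0: at [10, 33, 69, 100, 119, 132] ⇒ [10, 33, 69, 100, 119, 132]
  YnoX CATCGTT/0: at [2, 49, 79, 105] ⇒ [2, 49, 79, 105]
  HnxVI AAAAAG/3: at [26, 41, 124] ⇒ [29, 44, 127]
  LmaIV CTGCCC/4: at [18, 89] ⇒ [22, 93]

All cut coordinates (distinct, sorted): [2, 10, 22, 29, 33, 44, 49, 69, 79, 93, 100, 105, 119, 127, 132]

Fragments:
  2→10: 8 bp
  10→22: 12 bp
  22→29: 7 bp
  29→33: 4 bp
  33→44: 11 bp
  44→49: 5 bp
  49→69: 20 bp
  69→79: 10 bp
  79→93: 14 bp
  93→100: 7 bp
  100→105: 5 bp
  105→119: 14 bp
  119→127: 8 bp
  127→132: 5 bp
  132→2 (wrap): 142-132+2 = 12 bp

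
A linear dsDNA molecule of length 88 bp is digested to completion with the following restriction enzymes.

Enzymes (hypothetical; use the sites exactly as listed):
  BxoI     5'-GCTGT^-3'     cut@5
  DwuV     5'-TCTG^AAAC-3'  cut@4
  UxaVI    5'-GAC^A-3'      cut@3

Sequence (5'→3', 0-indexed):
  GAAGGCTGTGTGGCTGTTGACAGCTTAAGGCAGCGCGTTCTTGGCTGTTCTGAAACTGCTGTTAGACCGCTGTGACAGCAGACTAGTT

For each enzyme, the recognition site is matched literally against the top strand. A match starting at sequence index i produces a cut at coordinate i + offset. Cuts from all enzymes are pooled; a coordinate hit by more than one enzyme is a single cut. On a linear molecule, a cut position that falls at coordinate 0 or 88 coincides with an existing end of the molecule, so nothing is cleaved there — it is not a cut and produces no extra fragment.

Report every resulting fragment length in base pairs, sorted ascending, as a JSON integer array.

[3,4,4,8,9,10,11,12,27]

Scan for sites:
  BxoI (GCTGT, off=5): starts [4, 12, 43, 57, 68] → cuts [9, 17, 48, 62, 73]
  DwuV (TCTGAAAC, off=4): starts [48] → cuts [52]
  UxaVI (GACA, off=3): starts [18, 73] → cuts [21, 76]

All cut coordinates (distinct, sorted): [9, 17, 21, 48, 52, 62, 73, 76]

Fragment lengths:
  [0,9): 9 bp
  [9,17): 8 bp
  [17,21): 4 bp
  [21,48): 27 bp
  [48,52): 4 bp
  [52,62): 10 bp
  [62,73): 11 bp
  [73,76): 3 bp
  [76,88): 12 bp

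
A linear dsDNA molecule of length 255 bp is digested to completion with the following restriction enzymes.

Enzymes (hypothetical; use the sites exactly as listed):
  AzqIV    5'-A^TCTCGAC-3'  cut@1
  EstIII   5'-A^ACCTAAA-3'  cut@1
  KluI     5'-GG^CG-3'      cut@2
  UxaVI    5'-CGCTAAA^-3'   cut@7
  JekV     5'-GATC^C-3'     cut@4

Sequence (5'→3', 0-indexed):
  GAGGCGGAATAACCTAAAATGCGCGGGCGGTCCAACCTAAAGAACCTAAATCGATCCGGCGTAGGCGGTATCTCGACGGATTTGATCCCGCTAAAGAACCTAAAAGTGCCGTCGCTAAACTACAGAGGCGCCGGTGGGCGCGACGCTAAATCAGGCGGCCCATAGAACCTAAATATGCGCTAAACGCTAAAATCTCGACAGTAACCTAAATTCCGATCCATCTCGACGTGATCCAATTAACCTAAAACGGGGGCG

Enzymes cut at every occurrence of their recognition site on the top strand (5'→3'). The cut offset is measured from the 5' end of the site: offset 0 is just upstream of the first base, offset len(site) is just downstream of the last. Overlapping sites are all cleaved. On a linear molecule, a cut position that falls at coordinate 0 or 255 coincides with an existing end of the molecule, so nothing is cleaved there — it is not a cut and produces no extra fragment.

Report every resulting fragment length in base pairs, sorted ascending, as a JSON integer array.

[1,2,2,2,3,4,5,5,6,6,7,7,7,8,9,9,10,11,11,12,13,13,14,15,16,17,18,22]

Scan for sites:
  AzqIV ATCTCGAC/1: at [69, 191, 219] ⇒ [70, 192, 220]
  EstIII AACCTAAA/1: at [10, 33, 42, 96, 165, 202, 238] ⇒ [11, 34, 43, 97, 166, 203, 239]
  KluI GGCG/2: at [2, 25, 57, 63, 126, 136, 153, 251] ⇒ [4, 27, 59, 65, 128, 138, 155, 253]
  UxaVI CGCTAAA/7: at [88, 112, 143, 177, 184] ⇒ [95, 119, 150, 184, 191]
  JekV GATCC/4: at [52, 83, 214, 229] ⇒ [56, 87, 218, 233]

Pooled cuts: [4, 11, 27, 34, 43, 56, 59, 65, 70, 87, 95, 97, 119, 128, 138, 150, 155, 166, 184, 191, 192, 203, 218, 220, 233, 239, 253]

Fragments:
  [0,4): 4 bp
  [4,11): 7 bp
  [11,27): 16 bp
  [27,34): 7 bp
  [34,43): 9 bp
  [43,56): 13 bp
  [56,59): 3 bp
  [59,65): 6 bp
  [65,70): 5 bp
  [70,87): 17 bp
  [87,95): 8 bp
  [95,97): 2 bp
  [97,119): 22 bp
  [119,128): 9 bp
  [128,138): 10 bp
  [138,150): 12 bp
  [150,155): 5 bp
  [155,166): 11 bp
  [166,184): 18 bp
  [184,191): 7 bp
  [191,192): 1 bp
  [192,203): 11 bp
  [203,218): 15 bp
  [218,220): 2 bp
  [220,233): 13 bp
  [233,239): 6 bp
  [239,253): 14 bp
  [253,255): 2 bp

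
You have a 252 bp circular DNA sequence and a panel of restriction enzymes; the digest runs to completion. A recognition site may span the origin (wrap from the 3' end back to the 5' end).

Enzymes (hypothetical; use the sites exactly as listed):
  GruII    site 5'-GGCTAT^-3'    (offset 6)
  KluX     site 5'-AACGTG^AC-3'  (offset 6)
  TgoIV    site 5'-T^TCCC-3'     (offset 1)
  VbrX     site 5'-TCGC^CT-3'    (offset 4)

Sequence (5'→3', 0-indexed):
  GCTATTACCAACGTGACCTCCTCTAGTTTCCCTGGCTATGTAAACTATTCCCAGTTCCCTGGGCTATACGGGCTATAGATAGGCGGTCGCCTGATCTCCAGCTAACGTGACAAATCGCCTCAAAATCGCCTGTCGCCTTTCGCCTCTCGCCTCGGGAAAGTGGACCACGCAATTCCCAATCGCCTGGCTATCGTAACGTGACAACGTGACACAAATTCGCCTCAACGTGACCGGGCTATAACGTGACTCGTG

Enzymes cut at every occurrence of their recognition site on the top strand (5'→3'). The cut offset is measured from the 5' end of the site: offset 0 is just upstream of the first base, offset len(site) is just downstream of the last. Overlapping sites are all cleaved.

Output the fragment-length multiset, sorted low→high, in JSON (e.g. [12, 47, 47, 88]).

Per-enzyme occurrences:
  GruII GGCTAT/6: at [33, 61, 70, 185, 233, 251] ⇒ [5, 39, 67, 76, 191, 239]
  KluX AACGTGAC/6: at [9, 103, 194, 202, 223, 239] ⇒ [15, 109, 200, 208, 229, 245]
  TgoIV TTCCC/1: at [27, 47, 54, 172] ⇒ [28, 48, 55, 173]
  VbrX TCGCCT/4: at [86, 114, 125, 132, 139, 146, 179, 216] ⇒ [90, 118, 129, 136, 143, 150, 183, 220]

Pooled cuts: [5, 15, 28, 39, 48, 55, 67, 76, 90, 109, 118, 129, 136, 143, 150, 173, 183, 191, 200, 208, 220, 229, 239, 245]

Fragment lengths:
  5→15: 10 bp
  15→28: 13 bp
  28→39: 11 bp
  39→48: 9 bp
  48→55: 7 bp
  55→67: 12 bp
  67→76: 9 bp
  76→90: 14 bp
  90→109: 19 bp
  109→118: 9 bp
  118→129: 11 bp
  129→136: 7 bp
  136→143: 7 bp
  143→150: 7 bp
  150→173: 23 bp
  173→183: 10 bp
  183→191: 8 bp
  191→200: 9 bp
  200→208: 8 bp
  208→220: 12 bp
  220→229: 9 bp
  229→239: 10 bp
  239→245: 6 bp
  245→5 (wrap): 252-245+5 = 12 bp

[6,7,7,7,7,8,8,9,9,9,9,9,10,10,10,11,11,12,12,12,13,14,19,23]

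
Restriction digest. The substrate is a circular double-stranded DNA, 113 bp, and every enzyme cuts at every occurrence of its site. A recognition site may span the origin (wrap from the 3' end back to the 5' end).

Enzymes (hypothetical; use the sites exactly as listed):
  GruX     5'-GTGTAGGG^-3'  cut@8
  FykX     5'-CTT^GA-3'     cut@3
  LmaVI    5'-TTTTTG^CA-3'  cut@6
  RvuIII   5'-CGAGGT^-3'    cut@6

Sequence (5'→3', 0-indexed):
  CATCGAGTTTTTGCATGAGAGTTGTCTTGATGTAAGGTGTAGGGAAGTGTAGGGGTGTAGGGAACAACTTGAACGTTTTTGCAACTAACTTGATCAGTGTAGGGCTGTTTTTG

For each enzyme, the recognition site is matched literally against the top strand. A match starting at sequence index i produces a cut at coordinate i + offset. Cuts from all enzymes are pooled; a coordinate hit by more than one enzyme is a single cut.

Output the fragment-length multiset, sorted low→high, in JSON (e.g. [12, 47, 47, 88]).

[8,8,9,10,10,11,13,13,15,16]

Scan for sites:
  GruX GTGTAGGG/8: at [36, 46, 54, 96] ⇒ [44, 54, 62, 104]
  FykX CTTGA/3: at [25, 67, 88] ⇒ [28, 70, 91]
  LmaVI TTTTTGCA/6: at [7, 75, 107] ⇒ [0, 13, 81]
  RvuIII (CGAGGT, off=6): no sites

All cut coordinates (distinct, sorted): [0, 13, 28, 44, 54, 62, 70, 81, 91, 104]

Fragment lengths:
  0→13: 13 bp
  13→28: 15 bp
  28→44: 16 bp
  44→54: 10 bp
  54→62: 8 bp
  62→70: 8 bp
  70→81: 11 bp
  81→91: 10 bp
  91→104: 13 bp
  104→0 (wrap): 113-104+0 = 9 bp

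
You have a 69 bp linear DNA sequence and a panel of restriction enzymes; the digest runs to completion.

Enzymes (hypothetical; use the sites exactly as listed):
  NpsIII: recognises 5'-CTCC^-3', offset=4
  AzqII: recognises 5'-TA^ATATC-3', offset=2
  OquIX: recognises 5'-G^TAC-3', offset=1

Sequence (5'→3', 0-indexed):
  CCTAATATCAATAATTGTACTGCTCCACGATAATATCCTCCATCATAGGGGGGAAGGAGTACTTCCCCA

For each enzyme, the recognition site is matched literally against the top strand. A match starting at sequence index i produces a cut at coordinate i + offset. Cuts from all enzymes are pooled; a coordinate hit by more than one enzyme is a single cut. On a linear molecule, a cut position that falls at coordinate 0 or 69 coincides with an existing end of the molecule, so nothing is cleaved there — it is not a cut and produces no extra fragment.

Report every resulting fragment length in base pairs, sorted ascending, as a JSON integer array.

Per-enzyme occurrences:
  NpsIII (CTCC, off=4): starts [22, 37] → cuts [26, 41]
  AzqII (TAATATC, off=2): starts [2, 30] → cuts [4, 32]
  OquIX (GTAC, off=1): starts [16, 58] → cuts [17, 59]

Pooled cuts: [4, 17, 26, 32, 41, 59]

Fragment lengths:
  [0,4): 4 bp
  [4,17): 13 bp
  [17,26): 9 bp
  [26,32): 6 bp
  [32,41): 9 bp
  [41,59): 18 bp
  [59,69): 10 bp

[4,6,9,9,10,13,18]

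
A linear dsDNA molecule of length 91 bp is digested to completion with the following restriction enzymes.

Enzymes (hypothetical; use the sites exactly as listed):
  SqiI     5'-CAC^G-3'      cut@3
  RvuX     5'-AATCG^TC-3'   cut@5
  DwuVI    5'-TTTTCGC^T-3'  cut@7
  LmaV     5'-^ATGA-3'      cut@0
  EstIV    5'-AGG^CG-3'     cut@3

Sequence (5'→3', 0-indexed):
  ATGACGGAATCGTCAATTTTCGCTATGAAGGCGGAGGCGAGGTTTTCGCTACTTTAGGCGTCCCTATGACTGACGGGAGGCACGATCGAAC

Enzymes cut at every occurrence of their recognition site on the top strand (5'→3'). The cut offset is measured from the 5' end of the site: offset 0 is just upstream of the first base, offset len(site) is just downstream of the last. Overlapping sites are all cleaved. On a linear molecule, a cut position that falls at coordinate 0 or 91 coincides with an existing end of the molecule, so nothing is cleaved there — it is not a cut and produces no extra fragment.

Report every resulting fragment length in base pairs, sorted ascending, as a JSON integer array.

[1,6,7,7,8,9,11,12,12,18]

Per-enzyme occurrences:
  SqiI (CACG, off=3): starts [80] → cuts [83]
  RvuX (AATCGTC, off=5): starts [7] → cuts [12]
  DwuVI (TTTTCGCT, off=7): starts [16, 42] → cuts [23, 49]
  LmaV (ATGA, off=0): starts [0, 24, 65] → cuts [24, 65] (position 0 is a terminus of the linear molecule — no cut)
  EstIV (AGGCG, off=3): starts [28, 34, 55] → cuts [31, 37, 58]

All cut coordinates (distinct, sorted): [12, 23, 24, 31, 37, 49, 58, 65, 83]

Fragment lengths:
  [0,12): 12 bp
  [12,23): 11 bp
  [23,24): 1 bp
  [24,31): 7 bp
  [31,37): 6 bp
  [37,49): 12 bp
  [49,58): 9 bp
  [58,65): 7 bp
  [65,83): 18 bp
  [83,91): 8 bp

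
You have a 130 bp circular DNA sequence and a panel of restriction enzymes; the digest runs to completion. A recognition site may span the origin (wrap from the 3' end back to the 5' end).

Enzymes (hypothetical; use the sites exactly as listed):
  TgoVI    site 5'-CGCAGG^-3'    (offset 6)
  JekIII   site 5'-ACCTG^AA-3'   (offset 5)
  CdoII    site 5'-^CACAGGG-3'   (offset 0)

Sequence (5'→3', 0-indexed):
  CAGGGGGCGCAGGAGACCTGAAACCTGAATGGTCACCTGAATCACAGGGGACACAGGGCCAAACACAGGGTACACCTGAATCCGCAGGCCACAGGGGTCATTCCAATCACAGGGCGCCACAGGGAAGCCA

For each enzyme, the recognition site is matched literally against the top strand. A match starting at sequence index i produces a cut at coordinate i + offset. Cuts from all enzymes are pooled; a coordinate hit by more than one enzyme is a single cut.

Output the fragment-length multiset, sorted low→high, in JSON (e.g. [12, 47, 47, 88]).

[1,3,7,7,9,10,10,11,12,12,15,15,18]

Site scan:
  TgoVI (CGCAGG, off=6): starts [7, 82] → cuts [13, 88]
  JekIII (ACCTGAA, off=5): starts [15, 22, 34, 73] → cuts [20, 27, 39, 78]
  CdoII (CACAGGG, off=0): starts [42, 51, 63, 89, 107, 117, 128] → cuts [42, 51, 63, 89, 107, 117, 128]

Pooled cuts: [13, 20, 27, 39, 42, 51, 63, 78, 88, 89, 107, 117, 128]

Fragment lengths:
  13→20: 7 bp
  20→27: 7 bp
  27→39: 12 bp
  39→42: 3 bp
  42→51: 9 bp
  51→63: 12 bp
  63→78: 15 bp
  78→88: 10 bp
  88→89: 1 bp
  89→107: 18 bp
  107→117: 10 bp
  117→128: 11 bp
  128→13 (wrap): 130-128+13 = 15 bp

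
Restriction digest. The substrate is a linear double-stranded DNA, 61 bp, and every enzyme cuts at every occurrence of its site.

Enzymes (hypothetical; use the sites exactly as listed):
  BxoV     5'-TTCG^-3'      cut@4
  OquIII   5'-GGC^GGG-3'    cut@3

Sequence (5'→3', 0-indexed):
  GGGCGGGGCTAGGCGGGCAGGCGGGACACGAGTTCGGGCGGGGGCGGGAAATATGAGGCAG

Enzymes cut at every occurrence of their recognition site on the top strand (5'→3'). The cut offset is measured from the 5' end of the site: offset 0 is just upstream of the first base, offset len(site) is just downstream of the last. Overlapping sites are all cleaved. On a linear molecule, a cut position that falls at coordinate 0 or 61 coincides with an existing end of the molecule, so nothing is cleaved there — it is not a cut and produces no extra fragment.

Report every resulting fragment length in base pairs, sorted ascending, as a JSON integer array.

Site scan:
  BxoV (TTCG, off=4): starts [32] → cuts [36]
  OquIII (GGCGGG, off=3): starts [1, 11, 19, 36, 42] → cuts [4, 14, 22, 39, 45]

All cut coordinates (distinct, sorted): [4, 14, 22, 36, 39, 45]

Fragment lengths:
  [0,4): 4 bp
  [4,14): 10 bp
  [14,22): 8 bp
  [22,36): 14 bp
  [36,39): 3 bp
  [39,45): 6 bp
  [45,61): 16 bp

[3,4,6,8,10,14,16]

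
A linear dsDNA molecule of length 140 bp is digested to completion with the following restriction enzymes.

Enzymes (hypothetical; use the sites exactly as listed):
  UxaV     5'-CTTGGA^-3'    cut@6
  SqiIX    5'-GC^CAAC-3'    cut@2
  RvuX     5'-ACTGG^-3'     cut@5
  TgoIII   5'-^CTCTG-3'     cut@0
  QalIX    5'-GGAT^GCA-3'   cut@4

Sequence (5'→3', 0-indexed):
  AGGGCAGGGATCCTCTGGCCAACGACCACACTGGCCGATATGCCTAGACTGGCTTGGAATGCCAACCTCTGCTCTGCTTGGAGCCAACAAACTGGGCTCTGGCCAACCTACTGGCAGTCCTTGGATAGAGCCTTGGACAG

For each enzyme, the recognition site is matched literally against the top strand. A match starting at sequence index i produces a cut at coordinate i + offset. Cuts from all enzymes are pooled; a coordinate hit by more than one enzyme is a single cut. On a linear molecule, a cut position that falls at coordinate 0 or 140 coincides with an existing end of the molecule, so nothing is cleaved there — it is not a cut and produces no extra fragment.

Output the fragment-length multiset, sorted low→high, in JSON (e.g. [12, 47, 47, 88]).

[1,2,3,4,4,5,6,7,7,11,11,11,11,12,12,15,18]

Scan for sites:
  UxaV (CTTGGA, off=6): starts [52, 76, 119, 131] → cuts [58, 82, 125, 137]
  SqiIX (GCCAAC, off=2): starts [17, 60, 82, 101] → cuts [19, 62, 84, 103]
  RvuX (ACTGG, off=5): starts [29, 47, 90, 109] → cuts [34, 52, 95, 114]
  TgoIII (CTCTG, off=0): starts [12, 66, 71, 96] → cuts [12, 66, 71, 96]
  QalIX (GGATGCA, off=4): no sites

Pooled cuts: [12, 19, 34, 52, 58, 62, 66, 71, 82, 84, 95, 96, 103, 114, 125, 137]

Fragment lengths:
  [0,12): 12 bp
  [12,19): 7 bp
  [19,34): 15 bp
  [34,52): 18 bp
  [52,58): 6 bp
  [58,62): 4 bp
  [62,66): 4 bp
  [66,71): 5 bp
  [71,82): 11 bp
  [82,84): 2 bp
  [84,95): 11 bp
  [95,96): 1 bp
  [96,103): 7 bp
  [103,114): 11 bp
  [114,125): 11 bp
  [125,137): 12 bp
  [137,140): 3 bp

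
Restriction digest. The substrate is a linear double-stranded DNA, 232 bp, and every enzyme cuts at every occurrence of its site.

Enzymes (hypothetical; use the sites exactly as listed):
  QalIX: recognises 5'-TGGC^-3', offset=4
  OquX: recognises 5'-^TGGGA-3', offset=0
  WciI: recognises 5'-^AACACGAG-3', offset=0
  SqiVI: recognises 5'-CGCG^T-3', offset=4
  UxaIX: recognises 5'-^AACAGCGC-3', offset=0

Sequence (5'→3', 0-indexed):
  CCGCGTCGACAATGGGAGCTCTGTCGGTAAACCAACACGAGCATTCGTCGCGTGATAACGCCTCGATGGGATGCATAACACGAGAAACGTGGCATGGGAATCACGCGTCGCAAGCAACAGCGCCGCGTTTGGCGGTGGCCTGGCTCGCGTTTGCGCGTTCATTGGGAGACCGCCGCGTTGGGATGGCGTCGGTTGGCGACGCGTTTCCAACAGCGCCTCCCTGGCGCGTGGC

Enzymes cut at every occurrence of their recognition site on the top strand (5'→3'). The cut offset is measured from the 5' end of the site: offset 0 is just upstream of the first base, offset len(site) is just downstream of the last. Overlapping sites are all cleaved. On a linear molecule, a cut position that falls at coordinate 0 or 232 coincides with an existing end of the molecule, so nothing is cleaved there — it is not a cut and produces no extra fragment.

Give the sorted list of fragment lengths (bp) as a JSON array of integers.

[1,1,3,4,5,5,5,5,5,6,6,6,7,8,8,9,10,10,12,13,14,15,17,17,19,21]

Per-enzyme occurrences:
  QalIX (TGGC, off=4): starts [89, 129, 135, 140, 183, 193, 221, 228] → cuts [93, 133, 139, 144, 187, 197, 225] (position 232 is a terminus of the linear molecule — no cut)
  OquX (TGGGA, off=0): starts [12, 66, 94, 162, 178] → cuts [12, 66, 94, 162, 178]
  WciI (AACACGAG, off=0): starts [33, 76] → cuts [33, 76]
  SqiVI (CGCGT, off=4): starts [1, 48, 103, 123, 145, 153, 173, 199, 224] → cuts [5, 52, 107, 127, 149, 157, 177, 203, 228]
  UxaIX (AACAGCGC, off=0): starts [115, 208] → cuts [115, 208]

Pooled cuts: [5, 12, 33, 52, 66, 76, 93, 94, 107, 115, 127, 133, 139, 144, 149, 157, 162, 177, 178, 187, 197, 203, 208, 225, 228]

Fragment lengths:
  [0,5): 5 bp
  [5,12): 7 bp
  [12,33): 21 bp
  [33,52): 19 bp
  [52,66): 14 bp
  [66,76): 10 bp
  [76,93): 17 bp
  [93,94): 1 bp
  [94,107): 13 bp
  [107,115): 8 bp
  [115,127): 12 bp
  [127,133): 6 bp
  [133,139): 6 bp
  [139,144): 5 bp
  [144,149): 5 bp
  [149,157): 8 bp
  [157,162): 5 bp
  [162,177): 15 bp
  [177,178): 1 bp
  [178,187): 9 bp
  [187,197): 10 bp
  [197,203): 6 bp
  [203,208): 5 bp
  [208,225): 17 bp
  [225,228): 3 bp
  [228,232): 4 bp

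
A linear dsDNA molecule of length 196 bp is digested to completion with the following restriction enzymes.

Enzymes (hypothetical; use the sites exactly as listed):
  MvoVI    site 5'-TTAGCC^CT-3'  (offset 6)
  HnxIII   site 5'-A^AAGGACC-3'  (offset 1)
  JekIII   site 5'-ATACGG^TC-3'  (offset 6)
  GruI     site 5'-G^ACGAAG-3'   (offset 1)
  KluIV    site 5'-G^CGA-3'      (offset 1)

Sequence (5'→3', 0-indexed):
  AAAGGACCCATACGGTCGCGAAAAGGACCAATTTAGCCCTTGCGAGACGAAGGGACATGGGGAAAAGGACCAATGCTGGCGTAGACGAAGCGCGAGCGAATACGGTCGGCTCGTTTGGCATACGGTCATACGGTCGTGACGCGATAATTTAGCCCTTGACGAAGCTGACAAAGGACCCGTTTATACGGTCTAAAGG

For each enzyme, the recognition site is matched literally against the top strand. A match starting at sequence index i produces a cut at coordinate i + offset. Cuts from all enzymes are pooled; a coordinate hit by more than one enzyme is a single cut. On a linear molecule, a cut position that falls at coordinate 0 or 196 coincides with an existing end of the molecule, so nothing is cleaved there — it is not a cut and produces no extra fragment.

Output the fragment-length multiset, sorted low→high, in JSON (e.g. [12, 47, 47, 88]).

[1,3,4,4,4,4,4,8,8,8,8,9,12,13,14,16,18,18,20,20]

Scan for sites:
  MvoVI (TTAGCCCT, off=6): starts [32, 148] → cuts [38, 154]
  HnxIII (AAAGGACC, off=1): starts [0, 21, 63, 169] → cuts [1, 22, 64, 170]
  JekIII (ATACGGTC, off=6): starts [9, 99, 119, 127, 182] → cuts [15, 105, 125, 133, 188]
  GruI (GACGAAG, off=1): starts [45, 83, 157] → cuts [46, 84, 158]
  KluIV (GCGA, off=1): starts [17, 41, 91, 95, 140] → cuts [18, 42, 92, 96, 141]

All cut coordinates (distinct, sorted): [1, 15, 18, 22, 38, 42, 46, 64, 84, 92, 96, 105, 125, 133, 141, 154, 158, 170, 188]

Fragments:
  [0,1): 1 bp
  [1,15): 14 bp
  [15,18): 3 bp
  [18,22): 4 bp
  [22,38): 16 bp
  [38,42): 4 bp
  [42,46): 4 bp
  [46,64): 18 bp
  [64,84): 20 bp
  [84,92): 8 bp
  [92,96): 4 bp
  [96,105): 9 bp
  [105,125): 20 bp
  [125,133): 8 bp
  [133,141): 8 bp
  [141,154): 13 bp
  [154,158): 4 bp
  [158,170): 12 bp
  [170,188): 18 bp
  [188,196): 8 bp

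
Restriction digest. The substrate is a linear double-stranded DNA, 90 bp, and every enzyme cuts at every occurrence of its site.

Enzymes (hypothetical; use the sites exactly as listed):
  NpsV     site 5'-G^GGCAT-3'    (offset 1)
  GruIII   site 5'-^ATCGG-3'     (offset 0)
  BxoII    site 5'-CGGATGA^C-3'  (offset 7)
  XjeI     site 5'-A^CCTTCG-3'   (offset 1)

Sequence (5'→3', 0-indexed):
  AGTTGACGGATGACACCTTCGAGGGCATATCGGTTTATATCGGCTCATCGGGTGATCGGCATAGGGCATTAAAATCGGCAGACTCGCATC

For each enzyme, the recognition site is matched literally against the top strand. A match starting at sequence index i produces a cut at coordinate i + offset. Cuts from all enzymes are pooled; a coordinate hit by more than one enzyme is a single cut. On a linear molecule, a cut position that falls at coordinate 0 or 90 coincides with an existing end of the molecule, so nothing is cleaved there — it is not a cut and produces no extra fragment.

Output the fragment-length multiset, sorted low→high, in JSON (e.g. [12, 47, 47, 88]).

Scan for sites:
  NpsV GGGCAT/1: at [22, 63] ⇒ [23, 64]
  GruIII ATCGG/0: at [28, 38, 46, 54, 73] ⇒ [28, 38, 46, 54, 73]
  BxoII CGGATGAC/7: at [6] ⇒ [13]
  XjeI ACCTTCG/1: at [14] ⇒ [15]

Pooled cuts: [13, 15, 23, 28, 38, 46, 54, 64, 73]

Fragments:
  [0,13): 13 bp
  [13,15): 2 bp
  [15,23): 8 bp
  [23,28): 5 bp
  [28,38): 10 bp
  [38,46): 8 bp
  [46,54): 8 bp
  [54,64): 10 bp
  [64,73): 9 bp
  [73,90): 17 bp

[2,5,8,8,8,9,10,10,13,17]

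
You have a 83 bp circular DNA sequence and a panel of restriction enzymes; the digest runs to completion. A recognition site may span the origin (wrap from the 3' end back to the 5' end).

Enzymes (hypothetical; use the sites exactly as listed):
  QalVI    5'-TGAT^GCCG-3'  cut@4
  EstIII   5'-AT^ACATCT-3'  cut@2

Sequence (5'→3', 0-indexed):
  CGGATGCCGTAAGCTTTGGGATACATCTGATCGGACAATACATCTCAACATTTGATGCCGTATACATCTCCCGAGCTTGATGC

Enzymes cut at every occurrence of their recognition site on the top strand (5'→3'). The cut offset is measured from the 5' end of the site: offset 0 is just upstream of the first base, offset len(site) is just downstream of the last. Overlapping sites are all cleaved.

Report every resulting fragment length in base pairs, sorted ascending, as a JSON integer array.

Site scan:
  QalVI TGATGCCG/4: at [52, 77] ⇒ [56, 81]
  EstIII ATACATCT/2: at [20, 37, 61] ⇒ [22, 39, 63]

Pooled cuts: [22, 39, 56, 63, 81]

Fragments:
  22→39: 17 bp
  39→56: 17 bp
  56→63: 7 bp
  63→81: 18 bp
  81→22 (wrap): 83-81+22 = 24 bp

[7,17,17,18,24]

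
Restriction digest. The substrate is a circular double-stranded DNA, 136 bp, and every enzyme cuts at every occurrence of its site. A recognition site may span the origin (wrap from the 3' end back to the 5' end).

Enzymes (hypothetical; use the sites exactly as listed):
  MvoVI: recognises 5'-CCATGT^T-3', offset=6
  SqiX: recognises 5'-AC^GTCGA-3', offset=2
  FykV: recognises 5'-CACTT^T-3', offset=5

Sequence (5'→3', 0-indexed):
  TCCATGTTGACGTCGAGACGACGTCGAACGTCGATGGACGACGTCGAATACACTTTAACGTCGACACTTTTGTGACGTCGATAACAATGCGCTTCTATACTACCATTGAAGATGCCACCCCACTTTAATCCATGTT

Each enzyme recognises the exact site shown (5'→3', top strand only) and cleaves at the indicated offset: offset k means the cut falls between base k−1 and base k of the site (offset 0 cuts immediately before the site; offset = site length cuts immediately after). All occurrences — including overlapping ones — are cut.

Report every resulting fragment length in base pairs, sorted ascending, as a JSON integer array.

Per-enzyme occurrences:
  MvoVI CCATGTT/6: at [1, 129] ⇒ [7, 135]
  SqiX ACGTCGA/2: at [9, 20, 27, 40, 57, 74] ⇒ [11, 22, 29, 42, 59, 76]
  FykV CACTTT/5: at [50, 64, 120] ⇒ [55, 69, 125]

All cut coordinates (distinct, sorted): [7, 11, 22, 29, 42, 55, 59, 69, 76, 125, 135]

Fragment lengths:
  7→11: 4 bp
  11→22: 11 bp
  22→29: 7 bp
  29→42: 13 bp
  42→55: 13 bp
  55→59: 4 bp
  59→69: 10 bp
  69→76: 7 bp
  76→125: 49 bp
  125→135: 10 bp
  135→7 (wrap): 136-135+7 = 8 bp

[4,4,7,7,8,10,10,11,13,13,49]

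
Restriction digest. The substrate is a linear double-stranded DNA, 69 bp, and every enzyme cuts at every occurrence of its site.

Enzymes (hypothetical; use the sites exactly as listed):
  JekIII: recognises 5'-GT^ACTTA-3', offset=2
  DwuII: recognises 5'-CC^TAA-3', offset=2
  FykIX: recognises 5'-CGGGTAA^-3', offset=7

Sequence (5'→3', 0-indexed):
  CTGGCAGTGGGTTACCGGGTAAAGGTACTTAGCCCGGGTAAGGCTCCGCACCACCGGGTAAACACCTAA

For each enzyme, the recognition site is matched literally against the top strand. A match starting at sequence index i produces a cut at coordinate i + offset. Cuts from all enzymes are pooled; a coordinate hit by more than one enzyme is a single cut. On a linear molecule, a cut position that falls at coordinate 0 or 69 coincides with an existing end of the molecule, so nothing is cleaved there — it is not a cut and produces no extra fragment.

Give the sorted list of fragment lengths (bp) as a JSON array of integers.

Site scan:
  JekIII GTACTTA/2: at [24] ⇒ [26]
  DwuII CCTAA/2: at [64] ⇒ [66]
  FykIX CGGGTAA/7: at [15, 34, 54] ⇒ [22, 41, 61]

All cut coordinates (distinct, sorted): [22, 26, 41, 61, 66]

Fragments:
  [0,22): 22 bp
  [22,26): 4 bp
  [26,41): 15 bp
  [41,61): 20 bp
  [61,66): 5 bp
  [66,69): 3 bp

[3,4,5,15,20,22]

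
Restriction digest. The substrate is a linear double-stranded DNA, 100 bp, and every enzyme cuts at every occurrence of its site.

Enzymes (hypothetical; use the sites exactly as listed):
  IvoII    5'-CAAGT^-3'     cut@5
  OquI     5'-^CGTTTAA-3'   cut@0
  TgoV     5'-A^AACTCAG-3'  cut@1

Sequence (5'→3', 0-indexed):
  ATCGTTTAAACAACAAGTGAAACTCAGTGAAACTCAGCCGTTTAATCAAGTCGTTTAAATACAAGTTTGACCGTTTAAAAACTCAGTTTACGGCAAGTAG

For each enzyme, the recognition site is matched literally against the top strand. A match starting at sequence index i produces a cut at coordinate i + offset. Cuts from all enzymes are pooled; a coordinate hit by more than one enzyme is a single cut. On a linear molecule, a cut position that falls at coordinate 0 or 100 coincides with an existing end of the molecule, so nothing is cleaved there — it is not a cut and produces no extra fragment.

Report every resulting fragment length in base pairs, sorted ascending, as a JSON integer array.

Per-enzyme occurrences:
  IvoII (CAAGT, off=5): starts [13, 46, 61, 93] → cuts [18, 51, 66, 98]
  OquI (CGTTTAA, off=0): starts [2, 38, 51, 71] → cuts [2, 38, 51, 71]
  TgoV (AAACTCAG, off=1): starts [19, 29, 78] → cuts [20, 30, 79]

All cut coordinates (distinct, sorted): [2, 18, 20, 30, 38, 51, 66, 71, 79, 98]

Fragment lengths:
  [0,2): 2 bp
  [2,18): 16 bp
  [18,20): 2 bp
  [20,30): 10 bp
  [30,38): 8 bp
  [38,51): 13 bp
  [51,66): 15 bp
  [66,71): 5 bp
  [71,79): 8 bp
  [79,98): 19 bp
  [98,100): 2 bp

[2,2,2,5,8,8,10,13,15,16,19]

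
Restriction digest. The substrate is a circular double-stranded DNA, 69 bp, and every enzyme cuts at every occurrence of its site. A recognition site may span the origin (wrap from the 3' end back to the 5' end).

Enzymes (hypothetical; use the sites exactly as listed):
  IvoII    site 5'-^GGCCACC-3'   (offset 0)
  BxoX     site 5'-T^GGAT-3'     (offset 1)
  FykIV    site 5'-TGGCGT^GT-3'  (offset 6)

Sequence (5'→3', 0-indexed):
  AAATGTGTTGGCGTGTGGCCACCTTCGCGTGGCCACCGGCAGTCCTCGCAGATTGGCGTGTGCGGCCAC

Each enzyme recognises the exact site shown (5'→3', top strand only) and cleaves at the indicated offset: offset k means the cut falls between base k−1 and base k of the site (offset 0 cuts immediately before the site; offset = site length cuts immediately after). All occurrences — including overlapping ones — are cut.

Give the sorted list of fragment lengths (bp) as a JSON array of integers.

Per-enzyme occurrences:
  IvoII GGCCACC/0: at [16, 30] ⇒ [16, 30]
  BxoX (TGGAT, off=1): no sites
  FykIV TGGCGTGT/6: at [8, 53] ⇒ [14, 59]

Pooled cuts: [14, 16, 30, 59]

Fragments:
  14→16: 2 bp
  16→30: 14 bp
  30→59: 29 bp
  59→14 (wrap): 69-59+14 = 24 bp

[2,14,24,29]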